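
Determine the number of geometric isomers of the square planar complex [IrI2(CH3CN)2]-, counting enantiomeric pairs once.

2

A square has two trans pairs of vertices; adjacent vertices are cis.
Systematic placement gives 2 geometric isomers: I cis; I trans.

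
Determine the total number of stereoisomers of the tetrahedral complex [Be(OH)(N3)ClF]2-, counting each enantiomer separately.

2

In a tetrahedral complex all four positions are equivalent and every pair of ligands is adjacent — there is no cis/trans distinction.
Only one geometric arrangement is possible; it has no improper symmetry element, so it exists as a pair of enantiomers (2 stereoisomers).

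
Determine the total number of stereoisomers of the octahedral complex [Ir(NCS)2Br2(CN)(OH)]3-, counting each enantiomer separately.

8

An octahedron has six vertices in three trans pairs; every non-trans pair is cis.
Working through the distinct placements yields 6 geometric isomers: NCS cis, Br trans; NCS trans, Br trans; NCS cis, Br cis (3 arrangements, 2 chiral); NCS trans, Br cis.
Of these, 2 lack any improper symmetry element and so occur as enantiomeric pairs, giving 6 + 2 = 8 stereoisomers in total.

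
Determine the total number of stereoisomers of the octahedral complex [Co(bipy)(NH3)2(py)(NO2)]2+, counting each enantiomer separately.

The six octahedral sites form three mutually perpendicular trans pairs.
Each bipy is bidentate and must span two cis positions.
There are 4 geometric isomers: NH3 trans; NH3 cis (3 arrangements, 2 chiral).
Of these, 2 lack any improper symmetry element and so occur as enantiomeric pairs, giving 4 + 2 = 6 stereoisomers in total.

6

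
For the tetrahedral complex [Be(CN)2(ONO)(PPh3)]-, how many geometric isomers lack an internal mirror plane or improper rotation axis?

All four vertices of a tetrahedron are equivalent and mutually adjacent, so cis/trans isomerism cannot arise.
Only one geometric arrangement is possible.

0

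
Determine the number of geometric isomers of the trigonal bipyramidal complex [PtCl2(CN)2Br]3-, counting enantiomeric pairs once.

5

In a trigonal bipyramid the two axial positions differ from the three equatorial ones.
Systematic enumeration (placing each ligand type in turn and discarding arrangements equivalent by rotation or reflection) gives 5 geometric isomers.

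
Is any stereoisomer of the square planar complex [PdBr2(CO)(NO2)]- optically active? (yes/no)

In a square planar complex each vertex has one trans partner and two cis neighbours.
The distinct arrangements are (2 in all): Br cis; Br trans.
Each arrangement has an internal mirror plane or centre of symmetry, so none is chiral.

no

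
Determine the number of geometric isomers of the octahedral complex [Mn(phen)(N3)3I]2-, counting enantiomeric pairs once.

2

Each phen is bidentate and must span two cis positions.
The distinct arrangements are (2 in all): N3 fac; N3 mer.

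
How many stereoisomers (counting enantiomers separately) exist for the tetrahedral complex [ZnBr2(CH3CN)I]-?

All four vertices of a tetrahedron are equivalent and mutually adjacent, so cis/trans isomerism cannot arise.
Only one geometric arrangement is possible.

1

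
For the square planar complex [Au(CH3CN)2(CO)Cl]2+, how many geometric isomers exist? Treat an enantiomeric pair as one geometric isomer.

2

A square has two trans pairs of vertices; adjacent vertices are cis.
There are 2 geometric isomers: CH3CN cis; CH3CN trans.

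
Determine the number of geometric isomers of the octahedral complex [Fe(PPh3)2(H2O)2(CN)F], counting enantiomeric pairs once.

6

The distinct arrangements are (6 in all): PPh3 trans, H2O trans; PPh3 cis, H2O cis (3 arrangements, 2 chiral); PPh3 trans, H2O cis; PPh3 cis, H2O trans.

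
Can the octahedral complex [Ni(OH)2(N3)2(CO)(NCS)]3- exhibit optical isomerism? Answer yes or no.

yes

The six octahedral sites form three mutually perpendicular trans pairs.
The distinct arrangements are (6 in all): OH trans, N3 cis; OH cis, N3 cis (3 arrangements, 2 chiral); OH trans, N3 trans; OH cis, N3 trans.
Of these, 2 lack any improper symmetry element and so occur as enantiomeric pairs, giving 6 + 2 = 8 stereoisomers in total.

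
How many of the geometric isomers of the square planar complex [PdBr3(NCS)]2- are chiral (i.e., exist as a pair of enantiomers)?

0

A square has two trans pairs of vertices; adjacent vertices are cis.
Only one geometric arrangement is possible.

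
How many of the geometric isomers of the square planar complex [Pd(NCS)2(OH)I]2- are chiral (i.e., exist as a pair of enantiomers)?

In a square planar complex each vertex has one trans partner and two cis neighbours.
The distinct arrangements are (2 in all): NCS cis; NCS trans.
Each arrangement has an internal mirror plane or centre of symmetry, so none is chiral.

0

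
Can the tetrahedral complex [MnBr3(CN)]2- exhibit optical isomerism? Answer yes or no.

no

All four vertices of a tetrahedron are equivalent and mutually adjacent, so cis/trans isomerism cannot arise.
Only one geometric arrangement is possible.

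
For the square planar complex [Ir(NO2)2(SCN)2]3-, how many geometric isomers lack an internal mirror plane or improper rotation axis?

A square has two trans pairs of vertices; adjacent vertices are cis.
There are 2 geometric isomers: NO2 cis; NO2 trans.
Each arrangement has an internal mirror plane or centre of symmetry, so none is chiral.

0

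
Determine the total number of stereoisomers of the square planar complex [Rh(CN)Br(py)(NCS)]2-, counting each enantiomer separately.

In a square planar complex each vertex has one trans partner and two cis neighbours.
There are 3 geometric isomers: (Br/NCS trans, CN/py trans); (Br/py trans, CN/NCS trans); (Br/CN trans, NCS/py trans).
Each arrangement has an internal mirror plane or centre of symmetry, so none is chiral.

3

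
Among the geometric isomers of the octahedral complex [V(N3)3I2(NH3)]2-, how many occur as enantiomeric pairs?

0

The six octahedral sites form three mutually perpendicular trans pairs.
There are 3 geometric isomers: N3 mer, I trans; N3 fac, I cis; N3 mer, I cis.
Each arrangement has an internal mirror plane or centre of symmetry, so none is chiral.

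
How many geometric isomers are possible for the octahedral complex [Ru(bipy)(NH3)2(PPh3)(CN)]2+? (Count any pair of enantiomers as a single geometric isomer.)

An octahedron has six vertices in three trans pairs; every non-trans pair is cis.
Each bipy is bidentate and must span two cis positions.
Working through the distinct placements yields 4 geometric isomers: NH3 cis (3 arrangements, 2 chiral); NH3 trans.

4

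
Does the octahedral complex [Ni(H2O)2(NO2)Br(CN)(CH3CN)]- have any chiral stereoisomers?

yes

In an octahedral complex each vertex has one trans partner and four cis neighbours.
Exhaustive case analysis gives 9 geometric isomers.
Of these, 6 lack any improper symmetry element and so occur as enantiomeric pairs, giving 9 + 6 = 15 stereoisomers in total.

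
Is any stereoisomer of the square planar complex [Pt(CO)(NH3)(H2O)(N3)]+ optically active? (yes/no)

In a square planar complex each vertex has one trans partner and two cis neighbours.
Systematic placement gives 3 geometric isomers: (CO/N3 trans, H2O/NH3 trans); (CO/NH3 trans, H2O/N3 trans); (CO/H2O trans, N3/NH3 trans).
Each arrangement has an internal mirror plane or centre of symmetry, so none is chiral.

no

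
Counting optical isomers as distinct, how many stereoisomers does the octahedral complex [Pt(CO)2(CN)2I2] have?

6

The distinct arrangements are (5 in all): CO trans, CN trans, I trans; CO cis, CN trans, I cis; CO cis, CN cis, I trans; CO cis, CN cis, I cis (chiral); CO trans, CN cis, I cis.
One of these lacks any improper symmetry element and so occurs as an enantiomeric pair, giving 5 + 1 = 6 stereoisomers in total.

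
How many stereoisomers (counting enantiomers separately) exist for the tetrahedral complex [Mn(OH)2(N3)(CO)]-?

In a tetrahedral complex all four positions are equivalent and every pair of ligands is adjacent — there is no cis/trans distinction.
Only one geometric arrangement is possible.

1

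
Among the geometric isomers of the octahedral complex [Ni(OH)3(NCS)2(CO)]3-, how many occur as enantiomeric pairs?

The six octahedral sites form three mutually perpendicular trans pairs.
The distinct arrangements are (3 in all): OH mer, NCS cis; OH mer, NCS trans; OH fac, NCS cis.
Each arrangement has an internal mirror plane or centre of symmetry, so none is chiral.

0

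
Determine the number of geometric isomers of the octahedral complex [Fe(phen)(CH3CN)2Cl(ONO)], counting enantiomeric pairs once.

4

The six octahedral sites form three mutually perpendicular trans pairs.
Each phen is bidentate and must span two cis positions.
Systematic placement gives 4 geometric isomers: CH3CN trans; CH3CN cis (3 arrangements, 2 chiral).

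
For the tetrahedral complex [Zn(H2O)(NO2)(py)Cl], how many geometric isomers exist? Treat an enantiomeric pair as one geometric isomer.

All four vertices of a tetrahedron are equivalent and mutually adjacent, so cis/trans isomerism cannot arise.
Only one geometric arrangement is possible; it has no improper symmetry element, so it exists as a pair of enantiomers (2 stereoisomers).

1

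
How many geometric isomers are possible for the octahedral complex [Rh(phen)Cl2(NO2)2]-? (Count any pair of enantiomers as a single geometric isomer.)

3

An octahedron has six vertices in three trans pairs; every non-trans pair is cis.
Each phen is bidentate and must span two cis positions.
Working through the distinct placements yields 3 geometric isomers: Cl trans, NO2 cis; Cl cis, NO2 cis (chiral); Cl cis, NO2 trans.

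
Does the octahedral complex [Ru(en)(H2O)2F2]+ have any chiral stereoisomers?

An octahedron has six vertices in three trans pairs; every non-trans pair is cis.
Each en is bidentate and must span two cis positions.
Working through the distinct placements yields 3 geometric isomers: H2O cis, F trans; H2O cis, F cis (chiral); H2O trans, F cis.
One of these lacks any improper symmetry element and so occurs as an enantiomeric pair, giving 3 + 1 = 4 stereoisomers in total.

yes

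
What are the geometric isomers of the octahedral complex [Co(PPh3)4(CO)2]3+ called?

cis and trans

The six octahedral sites form three mutually perpendicular trans pairs.
Working through the distinct placements yields 2 geometric isomers: CO trans; CO cis.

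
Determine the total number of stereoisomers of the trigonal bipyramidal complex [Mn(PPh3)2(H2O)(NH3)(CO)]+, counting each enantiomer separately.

10

A trigonal bipyramid has two axial and three equatorial sites, which are chemically inequivalent.
Exhaustive case analysis gives 7 geometric isomers.
Of these, 3 lack any improper symmetry element and so occur as enantiomeric pairs, giving 7 + 3 = 10 stereoisomers in total.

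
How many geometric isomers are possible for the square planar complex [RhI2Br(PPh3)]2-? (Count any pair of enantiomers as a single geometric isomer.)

There are 2 geometric isomers: I cis; I trans.

2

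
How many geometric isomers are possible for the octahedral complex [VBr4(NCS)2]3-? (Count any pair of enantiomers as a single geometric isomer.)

The six octahedral sites form three mutually perpendicular trans pairs.
Systematic placement gives 2 geometric isomers: NCS trans; NCS cis.

2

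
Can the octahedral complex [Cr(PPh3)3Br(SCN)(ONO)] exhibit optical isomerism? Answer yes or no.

An octahedron has six vertices in three trans pairs; every non-trans pair is cis.
There are 4 geometric isomers: PPh3 mer (3 arrangements); PPh3 fac (chiral).
One of these lacks any improper symmetry element and so occurs as an enantiomeric pair, giving 4 + 1 = 5 stereoisomers in total.

yes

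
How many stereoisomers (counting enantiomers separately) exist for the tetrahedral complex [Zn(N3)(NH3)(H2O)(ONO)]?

Only one geometric arrangement is possible; it has no improper symmetry element, so it exists as a pair of enantiomers (2 stereoisomers).

2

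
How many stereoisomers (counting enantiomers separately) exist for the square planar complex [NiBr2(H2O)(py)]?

There are 2 geometric isomers: Br cis; Br trans.
Each arrangement has an internal mirror plane or centre of symmetry, so none is chiral.

2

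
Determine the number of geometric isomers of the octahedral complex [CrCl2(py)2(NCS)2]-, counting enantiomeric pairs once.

In an octahedral complex each vertex has one trans partner and four cis neighbours.
Working through the distinct placements yields 5 geometric isomers: Cl trans, py trans, NCS trans; Cl trans, py cis, NCS cis; Cl cis, py trans, NCS cis; Cl cis, py cis, NCS cis (chiral); Cl cis, py cis, NCS trans.

5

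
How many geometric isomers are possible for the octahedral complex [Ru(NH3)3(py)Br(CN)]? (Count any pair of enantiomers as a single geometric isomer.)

4

The six octahedral sites form three mutually perpendicular trans pairs.
Working through the distinct placements yields 4 geometric isomers: NH3 mer (3 arrangements); NH3 fac (chiral).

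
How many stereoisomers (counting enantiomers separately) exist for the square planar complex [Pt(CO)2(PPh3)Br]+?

2

The distinct arrangements are (2 in all): CO cis; CO trans.
Each arrangement has an internal mirror plane or centre of symmetry, so none is chiral.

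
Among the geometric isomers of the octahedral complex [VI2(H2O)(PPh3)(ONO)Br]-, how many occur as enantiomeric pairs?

Systematic enumeration (placing each ligand type in turn and discarding arrangements equivalent by rotation or reflection) gives 9 geometric isomers.
Of these, 6 lack any improper symmetry element and so occur as enantiomeric pairs, giving 9 + 6 = 15 stereoisomers in total.

6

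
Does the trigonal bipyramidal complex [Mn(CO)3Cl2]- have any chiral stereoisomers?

no

In a trigonal bipyramid the two axial positions differ from the three equatorial ones.
Systematic placement gives 3 geometric isomers: Cl both equatorial; Cl one axial, one equatorial; Cl both axial.
Each arrangement has an internal mirror plane or centre of symmetry, so none is chiral.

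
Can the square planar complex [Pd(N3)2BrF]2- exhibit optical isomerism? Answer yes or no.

no

The distinct arrangements are (2 in all): N3 cis; N3 trans.
Each arrangement has an internal mirror plane or centre of symmetry, so none is chiral.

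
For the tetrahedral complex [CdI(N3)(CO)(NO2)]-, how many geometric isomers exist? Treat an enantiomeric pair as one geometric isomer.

1

Only one geometric arrangement is possible; it has no improper symmetry element, so it exists as a pair of enantiomers (2 stereoisomers).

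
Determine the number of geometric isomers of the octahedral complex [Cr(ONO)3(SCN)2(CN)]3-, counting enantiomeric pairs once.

Working through the distinct placements yields 3 geometric isomers: ONO mer, SCN trans; ONO fac, SCN cis; ONO mer, SCN cis.

3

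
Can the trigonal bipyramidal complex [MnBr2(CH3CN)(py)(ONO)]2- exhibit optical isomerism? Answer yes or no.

yes

Systematic enumeration (placing each ligand type in turn and discarding arrangements equivalent by rotation or reflection) gives 7 geometric isomers.
Of these, 3 lack any improper symmetry element and so occur as enantiomeric pairs, giving 7 + 3 = 10 stereoisomers in total.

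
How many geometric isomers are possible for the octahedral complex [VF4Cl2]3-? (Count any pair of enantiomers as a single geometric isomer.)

2

In an octahedral complex each vertex has one trans partner and four cis neighbours.
Systematic placement gives 2 geometric isomers: Cl trans; Cl cis.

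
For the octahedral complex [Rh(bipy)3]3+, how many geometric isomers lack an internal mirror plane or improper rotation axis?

In an octahedral complex each vertex has one trans partner and four cis neighbours.
Each bipy is bidentate and must span two cis positions.
Only one geometric arrangement is possible; it has no improper symmetry element, so it exists as a pair of enantiomers (2 stereoisomers).

1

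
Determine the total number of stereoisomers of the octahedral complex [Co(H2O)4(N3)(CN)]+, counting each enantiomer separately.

In an octahedral complex each vertex has one trans partner and four cis neighbours.
Systematic placement gives 2 geometric isomers: N3 and CN mutually cis; N3 and CN mutually trans.
Each arrangement has an internal mirror plane or centre of symmetry, so none is chiral.

2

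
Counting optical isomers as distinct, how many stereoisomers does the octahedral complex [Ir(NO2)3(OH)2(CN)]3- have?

3

There are 3 geometric isomers: NO2 mer, OH trans; NO2 fac, OH cis; NO2 mer, OH cis.
Each arrangement has an internal mirror plane or centre of symmetry, so none is chiral.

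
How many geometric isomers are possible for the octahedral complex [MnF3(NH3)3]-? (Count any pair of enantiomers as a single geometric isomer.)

The six octahedral sites form three mutually perpendicular trans pairs.
The distinct arrangements are (2 in all): F mer; F fac.

2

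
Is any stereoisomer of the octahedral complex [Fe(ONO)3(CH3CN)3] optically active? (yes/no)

no

In an octahedral complex each vertex has one trans partner and four cis neighbours.
Systematic placement gives 2 geometric isomers: ONO mer; ONO fac.
Each arrangement has an internal mirror plane or centre of symmetry, so none is chiral.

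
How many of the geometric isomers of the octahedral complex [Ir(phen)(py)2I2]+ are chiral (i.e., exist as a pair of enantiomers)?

In an octahedral complex each vertex has one trans partner and four cis neighbours.
Each phen is bidentate and must span two cis positions.
There are 3 geometric isomers: py cis, I trans; py trans, I cis; py cis, I cis (chiral).
One of these lacks any improper symmetry element and so occurs as an enantiomeric pair, giving 3 + 1 = 4 stereoisomers in total.

1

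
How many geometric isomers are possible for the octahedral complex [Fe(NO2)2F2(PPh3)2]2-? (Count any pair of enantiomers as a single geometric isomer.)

5

An octahedron has six vertices in three trans pairs; every non-trans pair is cis.
There are 5 geometric isomers: NO2 trans, F trans, PPh3 trans; NO2 cis, F trans, PPh3 cis; NO2 cis, F cis, PPh3 trans; NO2 cis, F cis, PPh3 cis (chiral); NO2 trans, F cis, PPh3 cis.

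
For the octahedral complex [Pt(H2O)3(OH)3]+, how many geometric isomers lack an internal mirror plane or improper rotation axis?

0

The six octahedral sites form three mutually perpendicular trans pairs.
There are 2 geometric isomers: H2O mer; H2O fac.
Each arrangement has an internal mirror plane or centre of symmetry, so none is chiral.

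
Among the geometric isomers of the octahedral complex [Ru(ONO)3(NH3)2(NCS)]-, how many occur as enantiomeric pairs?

0

In an octahedral complex each vertex has one trans partner and four cis neighbours.
Systematic placement gives 3 geometric isomers: ONO mer, NH3 cis; ONO mer, NH3 trans; ONO fac, NH3 cis.
Each arrangement has an internal mirror plane or centre of symmetry, so none is chiral.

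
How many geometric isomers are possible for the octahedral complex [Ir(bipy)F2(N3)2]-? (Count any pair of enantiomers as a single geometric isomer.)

Each bipy is bidentate and must span two cis positions.
The distinct arrangements are (3 in all): F trans, N3 cis; F cis, N3 cis (chiral); F cis, N3 trans.

3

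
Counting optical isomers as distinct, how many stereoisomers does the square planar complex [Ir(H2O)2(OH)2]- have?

2

In a square planar complex each vertex has one trans partner and two cis neighbours.
The distinct arrangements are (2 in all): H2O cis; H2O trans.
Each arrangement has an internal mirror plane or centre of symmetry, so none is chiral.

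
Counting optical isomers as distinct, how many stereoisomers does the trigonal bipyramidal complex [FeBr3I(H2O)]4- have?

A trigonal bipyramid has two axial and three equatorial sites, which are chemically inequivalent.
Systematic placement gives 4 geometric isomers: I equatorial, H2O equatorial; I equatorial, H2O axial; I axial, H2O equatorial; I axial, H2O axial.
Each arrangement has an internal mirror plane or centre of symmetry, so none is chiral.

4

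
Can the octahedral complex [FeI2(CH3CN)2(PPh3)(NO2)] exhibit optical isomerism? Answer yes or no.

An octahedron has six vertices in three trans pairs; every non-trans pair is cis.
The distinct arrangements are (6 in all): I trans, CH3CN trans; I cis, CH3CN trans; I cis, CH3CN cis (3 arrangements, 2 chiral); I trans, CH3CN cis.
Of these, 2 lack any improper symmetry element and so occur as enantiomeric pairs, giving 6 + 2 = 8 stereoisomers in total.

yes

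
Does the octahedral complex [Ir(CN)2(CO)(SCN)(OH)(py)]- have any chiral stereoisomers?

The six octahedral sites form three mutually perpendicular trans pairs.
Placing the ligands in turn and identifying arrangements related by rotation or reflection leaves 9 distinct geometric isomers.
Of these, 6 lack any improper symmetry element and so occur as enantiomeric pairs, giving 9 + 6 = 15 stereoisomers in total.

yes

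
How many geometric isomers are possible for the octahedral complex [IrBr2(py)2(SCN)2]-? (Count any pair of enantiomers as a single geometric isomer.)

5

An octahedron has six vertices in three trans pairs; every non-trans pair is cis.
Working through the distinct placements yields 5 geometric isomers: Br trans, py trans, SCN trans; Br trans, py cis, SCN cis; Br cis, py trans, SCN cis; Br cis, py cis, SCN cis (chiral); Br cis, py cis, SCN trans.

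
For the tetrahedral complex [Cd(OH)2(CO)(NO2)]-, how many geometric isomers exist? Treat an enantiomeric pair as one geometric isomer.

In a tetrahedral complex all four positions are equivalent and every pair of ligands is adjacent — there is no cis/trans distinction.
Only one geometric arrangement is possible.

1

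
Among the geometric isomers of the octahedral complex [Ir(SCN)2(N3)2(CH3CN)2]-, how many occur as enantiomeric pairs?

1

Working through the distinct placements yields 5 geometric isomers: SCN trans, N3 trans, CH3CN trans; SCN cis, N3 cis, CH3CN trans; SCN trans, N3 cis, CH3CN cis; SCN cis, N3 cis, CH3CN cis (chiral); SCN cis, N3 trans, CH3CN cis.
One of these lacks any improper symmetry element and so occurs as an enantiomeric pair, giving 5 + 1 = 6 stereoisomers in total.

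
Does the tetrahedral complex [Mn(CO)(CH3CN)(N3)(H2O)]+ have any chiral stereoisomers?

In a tetrahedral complex all four positions are equivalent and every pair of ligands is adjacent — there is no cis/trans distinction.
Only one geometric arrangement is possible; it has no improper symmetry element, so it exists as a pair of enantiomers (2 stereoisomers).

yes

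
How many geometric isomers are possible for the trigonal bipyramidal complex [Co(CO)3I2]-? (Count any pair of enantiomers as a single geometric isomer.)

3

A trigonal bipyramid has two axial and three equatorial sites, which are chemically inequivalent.
The distinct arrangements are (3 in all): I both equatorial; I one axial, one equatorial; I both axial.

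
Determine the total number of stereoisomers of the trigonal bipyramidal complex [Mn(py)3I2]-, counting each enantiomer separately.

3

In a trigonal bipyramid the two axial positions differ from the three equatorial ones.
There are 3 geometric isomers: I both axial; I one axial, one equatorial; I both equatorial.
Each arrangement has an internal mirror plane or centre of symmetry, so none is chiral.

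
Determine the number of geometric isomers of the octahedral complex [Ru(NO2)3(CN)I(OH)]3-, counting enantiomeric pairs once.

4

There are 4 geometric isomers: NO2 mer (3 arrangements); NO2 fac (chiral).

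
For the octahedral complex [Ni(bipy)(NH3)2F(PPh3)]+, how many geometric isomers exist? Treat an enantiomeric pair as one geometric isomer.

In an octahedral complex each vertex has one trans partner and four cis neighbours.
Each bipy is bidentate and must span two cis positions.
Working through the distinct placements yields 4 geometric isomers: NH3 cis (3 arrangements, 2 chiral); NH3 trans.

4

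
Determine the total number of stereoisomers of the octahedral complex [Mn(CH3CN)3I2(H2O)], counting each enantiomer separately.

3

In an octahedral complex each vertex has one trans partner and four cis neighbours.
There are 3 geometric isomers: CH3CN mer, I trans; CH3CN mer, I cis; CH3CN fac, I cis.
Each arrangement has an internal mirror plane or centre of symmetry, so none is chiral.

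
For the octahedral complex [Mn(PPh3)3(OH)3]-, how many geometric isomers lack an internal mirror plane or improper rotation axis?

0

In an octahedral complex each vertex has one trans partner and four cis neighbours.
The distinct arrangements are (2 in all): PPh3 mer; PPh3 fac.
Each arrangement has an internal mirror plane or centre of symmetry, so none is chiral.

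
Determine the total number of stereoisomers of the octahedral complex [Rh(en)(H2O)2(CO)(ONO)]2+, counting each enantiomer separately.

6

An octahedron has six vertices in three trans pairs; every non-trans pair is cis.
Each en is bidentate and must span two cis positions.
The distinct arrangements are (4 in all): H2O cis (3 arrangements, 2 chiral); H2O trans.
Of these, 2 lack any improper symmetry element and so occur as enantiomeric pairs, giving 4 + 2 = 6 stereoisomers in total.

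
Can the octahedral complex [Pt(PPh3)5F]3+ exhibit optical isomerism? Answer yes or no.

no

An octahedron has six vertices in three trans pairs; every non-trans pair is cis.
Only one geometric arrangement is possible.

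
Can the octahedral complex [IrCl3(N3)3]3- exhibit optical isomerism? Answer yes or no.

no

In an octahedral complex each vertex has one trans partner and four cis neighbours.
The distinct arrangements are (2 in all): Cl mer; Cl fac.
Each arrangement has an internal mirror plane or centre of symmetry, so none is chiral.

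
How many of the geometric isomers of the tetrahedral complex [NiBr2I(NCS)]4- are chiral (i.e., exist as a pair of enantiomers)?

In a tetrahedral complex all four positions are equivalent and every pair of ligands is adjacent — there is no cis/trans distinction.
Only one geometric arrangement is possible.

0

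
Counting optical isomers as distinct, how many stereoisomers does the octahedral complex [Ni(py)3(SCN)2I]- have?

In an octahedral complex each vertex has one trans partner and four cis neighbours.
Working through the distinct placements yields 3 geometric isomers: py mer, SCN cis; py mer, SCN trans; py fac, SCN cis.
Each arrangement has an internal mirror plane or centre of symmetry, so none is chiral.

3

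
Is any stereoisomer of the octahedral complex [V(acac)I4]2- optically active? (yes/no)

no

An octahedron has six vertices in three trans pairs; every non-trans pair is cis.
Each acac is bidentate and must span two cis positions.
Only one geometric arrangement is possible.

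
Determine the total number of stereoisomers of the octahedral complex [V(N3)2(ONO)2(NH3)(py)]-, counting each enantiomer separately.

Systematic placement gives 6 geometric isomers: N3 trans, ONO cis; N3 trans, ONO trans; N3 cis, ONO cis (3 arrangements, 2 chiral); N3 cis, ONO trans.
Of these, 2 lack any improper symmetry element and so occur as enantiomeric pairs, giving 6 + 2 = 8 stereoisomers in total.

8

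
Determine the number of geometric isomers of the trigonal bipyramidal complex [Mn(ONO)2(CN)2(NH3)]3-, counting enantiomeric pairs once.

In a trigonal bipyramid the two axial positions differ from the three equatorial ones.
Exhaustive case analysis gives 5 geometric isomers.

5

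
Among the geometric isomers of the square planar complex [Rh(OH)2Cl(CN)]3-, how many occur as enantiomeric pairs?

0

A square has two trans pairs of vertices; adjacent vertices are cis.
There are 2 geometric isomers: OH cis; OH trans.
Each arrangement has an internal mirror plane or centre of symmetry, so none is chiral.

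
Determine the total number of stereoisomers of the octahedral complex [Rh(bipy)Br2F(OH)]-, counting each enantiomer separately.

An octahedron has six vertices in three trans pairs; every non-trans pair is cis.
Each bipy is bidentate and must span two cis positions.
The distinct arrangements are (4 in all): Br trans; Br cis (3 arrangements, 2 chiral).
Of these, 2 lack any improper symmetry element and so occur as enantiomeric pairs, giving 4 + 2 = 6 stereoisomers in total.

6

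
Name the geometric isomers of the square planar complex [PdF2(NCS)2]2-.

A square has two trans pairs of vertices; adjacent vertices are cis.
Systematic placement gives 2 geometric isomers: F cis; F trans.

cis and trans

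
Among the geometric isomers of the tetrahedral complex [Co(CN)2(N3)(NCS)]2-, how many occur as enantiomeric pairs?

0

In a tetrahedral complex all four positions are equivalent and every pair of ligands is adjacent — there is no cis/trans distinction.
Only one geometric arrangement is possible.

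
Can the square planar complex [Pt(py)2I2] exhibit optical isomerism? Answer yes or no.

A square has two trans pairs of vertices; adjacent vertices are cis.
The distinct arrangements are (2 in all): py cis; py trans.
Each arrangement has an internal mirror plane or centre of symmetry, so none is chiral.

no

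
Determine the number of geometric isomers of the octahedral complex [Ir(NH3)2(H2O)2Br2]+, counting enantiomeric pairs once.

There are 5 geometric isomers: NH3 trans, H2O trans, Br trans; NH3 cis, H2O cis, Br trans; NH3 trans, H2O cis, Br cis; NH3 cis, H2O cis, Br cis (chiral); NH3 cis, H2O trans, Br cis.

5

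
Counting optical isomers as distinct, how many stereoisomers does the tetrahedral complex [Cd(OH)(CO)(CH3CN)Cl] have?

Only one geometric arrangement is possible; it has no improper symmetry element, so it exists as a pair of enantiomers (2 stereoisomers).

2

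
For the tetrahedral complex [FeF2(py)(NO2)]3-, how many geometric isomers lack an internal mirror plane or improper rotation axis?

0

All four vertices of a tetrahedron are equivalent and mutually adjacent, so cis/trans isomerism cannot arise.
Only one geometric arrangement is possible.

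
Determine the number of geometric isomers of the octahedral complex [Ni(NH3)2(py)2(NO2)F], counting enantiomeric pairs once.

There are 6 geometric isomers: NH3 cis, py trans; NH3 cis, py cis (3 arrangements, 2 chiral); NH3 trans, py trans; NH3 trans, py cis.

6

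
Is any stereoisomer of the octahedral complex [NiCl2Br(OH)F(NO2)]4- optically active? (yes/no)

yes

In an octahedral complex each vertex has one trans partner and four cis neighbours.
Placing the ligands in turn and identifying arrangements related by rotation or reflection leaves 9 distinct geometric isomers.
Of these, 6 lack any improper symmetry element and so occur as enantiomeric pairs, giving 9 + 6 = 15 stereoisomers in total.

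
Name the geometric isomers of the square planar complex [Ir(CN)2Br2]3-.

In a square planar complex each vertex has one trans partner and two cis neighbours.
Systematic placement gives 2 geometric isomers: CN cis; CN trans.

cis and trans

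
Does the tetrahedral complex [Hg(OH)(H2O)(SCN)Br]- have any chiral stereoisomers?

Only one geometric arrangement is possible; it has no improper symmetry element, so it exists as a pair of enantiomers (2 stereoisomers).

yes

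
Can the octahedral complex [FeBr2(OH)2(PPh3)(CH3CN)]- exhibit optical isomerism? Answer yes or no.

An octahedron has six vertices in three trans pairs; every non-trans pair is cis.
There are 6 geometric isomers: Br trans, OH cis; Br trans, OH trans; Br cis, OH cis (3 arrangements, 2 chiral); Br cis, OH trans.
Of these, 2 lack any improper symmetry element and so occur as enantiomeric pairs, giving 6 + 2 = 8 stereoisomers in total.

yes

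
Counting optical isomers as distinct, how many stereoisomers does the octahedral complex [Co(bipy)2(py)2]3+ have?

An octahedron has six vertices in three trans pairs; every non-trans pair is cis.
Each bipy is bidentate and must span two cis positions.
Systematic placement gives 2 geometric isomers: py trans; py cis (chiral).
One of these lacks any improper symmetry element and so occurs as an enantiomeric pair, giving 2 + 1 = 3 stereoisomers in total.

3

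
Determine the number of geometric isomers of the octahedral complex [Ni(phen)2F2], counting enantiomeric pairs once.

The six octahedral sites form three mutually perpendicular trans pairs.
Each phen is bidentate and must span two cis positions.
The distinct arrangements are (2 in all): F trans; F cis (chiral).

2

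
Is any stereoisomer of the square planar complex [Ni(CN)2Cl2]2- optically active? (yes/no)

The distinct arrangements are (2 in all): CN cis; CN trans.
Each arrangement has an internal mirror plane or centre of symmetry, so none is chiral.

no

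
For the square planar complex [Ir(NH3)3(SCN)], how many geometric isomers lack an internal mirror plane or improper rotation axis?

A square has two trans pairs of vertices; adjacent vertices are cis.
Only one geometric arrangement is possible.

0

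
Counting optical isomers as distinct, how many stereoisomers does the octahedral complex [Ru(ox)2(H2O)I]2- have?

The six octahedral sites form three mutually perpendicular trans pairs.
Each ox is bidentate and must span two cis positions.
There are 2 geometric isomers: H2O and I mutually trans; H2O and I mutually cis (chiral).
One of these lacks any improper symmetry element and so occurs as an enantiomeric pair, giving 2 + 1 = 3 stereoisomers in total.

3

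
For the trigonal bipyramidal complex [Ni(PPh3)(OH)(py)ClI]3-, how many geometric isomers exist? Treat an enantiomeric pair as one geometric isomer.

In a trigonal bipyramid the two axial positions differ from the three equatorial ones.
Exhaustive case analysis gives 10 geometric isomers.

10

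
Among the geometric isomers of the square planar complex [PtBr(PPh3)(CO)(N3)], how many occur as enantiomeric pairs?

Working through the distinct placements yields 3 geometric isomers: (Br/N3 trans, CO/PPh3 trans); (Br/PPh3 trans, CO/N3 trans); (Br/CO trans, N3/PPh3 trans).
Each arrangement has an internal mirror plane or centre of symmetry, so none is chiral.

0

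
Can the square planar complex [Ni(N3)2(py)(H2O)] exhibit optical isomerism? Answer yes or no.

no

In a square planar complex each vertex has one trans partner and two cis neighbours.
Systematic placement gives 2 geometric isomers: N3 cis; N3 trans.
Each arrangement has an internal mirror plane or centre of symmetry, so none is chiral.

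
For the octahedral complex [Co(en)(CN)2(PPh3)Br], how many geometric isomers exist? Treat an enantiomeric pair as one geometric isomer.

An octahedron has six vertices in three trans pairs; every non-trans pair is cis.
Each en is bidentate and must span two cis positions.
Working through the distinct placements yields 4 geometric isomers: CN cis (3 arrangements, 2 chiral); CN trans.

4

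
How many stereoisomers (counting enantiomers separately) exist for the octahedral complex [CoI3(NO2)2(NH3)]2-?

Systematic placement gives 3 geometric isomers: I mer, NO2 trans; I mer, NO2 cis; I fac, NO2 cis.
Each arrangement has an internal mirror plane or centre of symmetry, so none is chiral.

3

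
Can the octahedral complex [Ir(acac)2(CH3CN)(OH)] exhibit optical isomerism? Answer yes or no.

In an octahedral complex each vertex has one trans partner and four cis neighbours.
Each acac is bidentate and must span two cis positions.
Working through the distinct placements yields 2 geometric isomers: CH3CN and OH mutually trans; CH3CN and OH mutually cis (chiral).
One of these lacks any improper symmetry element and so occurs as an enantiomeric pair, giving 2 + 1 = 3 stereoisomers in total.

yes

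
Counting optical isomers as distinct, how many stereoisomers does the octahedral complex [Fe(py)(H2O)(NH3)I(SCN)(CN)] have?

30

Placing the ligands in turn and identifying arrangements related by rotation or reflection leaves 15 distinct geometric isomers.
Of these, 15 lack any improper symmetry element and so occur as enantiomeric pairs, giving 15 + 15 = 30 stereoisomers in total.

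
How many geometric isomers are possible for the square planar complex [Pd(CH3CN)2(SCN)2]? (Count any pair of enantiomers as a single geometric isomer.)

A square has two trans pairs of vertices; adjacent vertices are cis.
Systematic placement gives 2 geometric isomers: CH3CN cis; CH3CN trans.

2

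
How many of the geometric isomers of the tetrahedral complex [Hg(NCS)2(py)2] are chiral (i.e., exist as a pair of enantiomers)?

0

In a tetrahedral complex all four positions are equivalent and every pair of ligands is adjacent — there is no cis/trans distinction.
Only one geometric arrangement is possible.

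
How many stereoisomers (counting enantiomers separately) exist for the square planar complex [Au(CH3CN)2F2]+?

There are 2 geometric isomers: CH3CN cis; CH3CN trans.
Each arrangement has an internal mirror plane or centre of symmetry, so none is chiral.

2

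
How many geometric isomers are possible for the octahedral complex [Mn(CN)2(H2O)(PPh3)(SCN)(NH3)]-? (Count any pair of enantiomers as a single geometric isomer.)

9

In an octahedral complex each vertex has one trans partner and four cis neighbours.
Placing the ligands in turn and identifying arrangements related by rotation or reflection leaves 9 distinct geometric isomers.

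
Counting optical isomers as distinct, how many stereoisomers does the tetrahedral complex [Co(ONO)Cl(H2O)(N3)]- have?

Only one geometric arrangement is possible; it has no improper symmetry element, so it exists as a pair of enantiomers (2 stereoisomers).

2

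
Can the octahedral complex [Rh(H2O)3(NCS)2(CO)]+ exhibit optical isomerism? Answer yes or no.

no

There are 3 geometric isomers: H2O mer, NCS trans; H2O fac, NCS cis; H2O mer, NCS cis.
Each arrangement has an internal mirror plane or centre of symmetry, so none is chiral.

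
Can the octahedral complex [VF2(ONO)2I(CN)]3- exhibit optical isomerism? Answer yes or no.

The six octahedral sites form three mutually perpendicular trans pairs.
Systematic placement gives 6 geometric isomers: F cis, ONO trans; F cis, ONO cis (3 arrangements, 2 chiral); F trans, ONO trans; F trans, ONO cis.
Of these, 2 lack any improper symmetry element and so occur as enantiomeric pairs, giving 6 + 2 = 8 stereoisomers in total.

yes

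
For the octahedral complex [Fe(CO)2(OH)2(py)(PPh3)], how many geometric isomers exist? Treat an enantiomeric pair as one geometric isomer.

6

The six octahedral sites form three mutually perpendicular trans pairs.
There are 6 geometric isomers: CO trans, OH trans; CO trans, OH cis; CO cis, OH cis (3 arrangements, 2 chiral); CO cis, OH trans.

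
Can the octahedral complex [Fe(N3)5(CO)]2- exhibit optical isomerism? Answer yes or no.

In an octahedral complex each vertex has one trans partner and four cis neighbours.
Only one geometric arrangement is possible.

no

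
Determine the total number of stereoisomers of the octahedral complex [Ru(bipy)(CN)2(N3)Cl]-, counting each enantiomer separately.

6

An octahedron has six vertices in three trans pairs; every non-trans pair is cis.
Each bipy is bidentate and must span two cis positions.
Working through the distinct placements yields 4 geometric isomers: CN trans; CN cis (3 arrangements, 2 chiral).
Of these, 2 lack any improper symmetry element and so occur as enantiomeric pairs, giving 4 + 2 = 6 stereoisomers in total.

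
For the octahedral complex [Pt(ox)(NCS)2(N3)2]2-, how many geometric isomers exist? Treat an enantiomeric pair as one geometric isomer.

Each ox is bidentate and must span two cis positions.
Working through the distinct placements yields 3 geometric isomers: NCS cis, N3 trans; NCS cis, N3 cis (chiral); NCS trans, N3 cis.

3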